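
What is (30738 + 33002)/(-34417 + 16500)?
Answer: -63740/17917 ≈ -3.5575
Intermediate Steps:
(30738 + 33002)/(-34417 + 16500) = 63740/(-17917) = 63740*(-1/17917) = -63740/17917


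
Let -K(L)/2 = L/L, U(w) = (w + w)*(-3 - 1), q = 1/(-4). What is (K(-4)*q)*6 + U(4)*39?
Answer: -1245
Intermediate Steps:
q = -¼ (q = 1*(-¼) = -¼ ≈ -0.25000)
U(w) = -8*w (U(w) = (2*w)*(-4) = -8*w)
K(L) = -2 (K(L) = -2*L/L = -2*1 = -2)
(K(-4)*q)*6 + U(4)*39 = -2*(-¼)*6 - 8*4*39 = (½)*6 - 32*39 = 3 - 1248 = -1245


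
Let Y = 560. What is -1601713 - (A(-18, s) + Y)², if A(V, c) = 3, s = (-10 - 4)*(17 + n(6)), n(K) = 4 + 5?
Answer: -1918682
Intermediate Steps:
n(K) = 9
s = -364 (s = (-10 - 4)*(17 + 9) = -14*26 = -364)
-1601713 - (A(-18, s) + Y)² = -1601713 - (3 + 560)² = -1601713 - 1*563² = -1601713 - 1*316969 = -1601713 - 316969 = -1918682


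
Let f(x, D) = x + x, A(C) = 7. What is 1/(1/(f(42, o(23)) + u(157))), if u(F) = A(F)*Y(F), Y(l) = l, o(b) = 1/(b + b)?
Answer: 1183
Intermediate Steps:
o(b) = 1/(2*b)
u(F) = 7*F
f(x, D) = 2*x
1/(1/(f(42, o(23)) + u(157))) = 1/(1/(2*42 + 7*157)) = 1/(1/(84 + 1099)) = 1/(1/1183) = 1183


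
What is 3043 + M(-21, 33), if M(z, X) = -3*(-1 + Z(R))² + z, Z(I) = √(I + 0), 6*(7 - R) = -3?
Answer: 5993/2 + 3*√30 ≈ 3012.9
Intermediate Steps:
R = 15/2 (R = 7 - ⅙*(-3) = 7 + ½ = 15/2 ≈ 7.5000)
Z(I) = √I
M(z, X) = z - 3*(-1 + √30/2)² (M(z, X) = -3*(-1 + √(15/2))² + z = -3*(-1 + √30/2)² + z = z - 3*(-1 + √30/2)²)
3043 + M(-21, 33) = 3043 + (-51/2 - 21 + 3*√30) = 3043 + (-93/2 + 3*√30) = 5993/2 + 3*√30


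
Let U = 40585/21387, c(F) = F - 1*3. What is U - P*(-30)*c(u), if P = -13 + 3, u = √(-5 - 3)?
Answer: 19288885/21387 - 600*I*√2 ≈ 901.9 - 848.53*I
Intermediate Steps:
u = 2*I*√2 (u = √(-8) = 2*I*√2 ≈ 2.8284*I)
c(F) = -3 + F (c(F) = F - 3 = -3 + F)
P = -10
U = 40585/21387 (U = 40585*(1/21387) = 40585/21387 ≈ 1.8976)
U - P*(-30)*c(u) = 40585/21387 - (-10*(-30))*(-3 + 2*I*√2) = 40585/21387 - 300*(-3 + 2*I*√2) = 40585/21387 - (-900 + 600*I*√2) = 40585/21387 + (900 - 600*I*√2) = 19288885/21387 - 600*I*√2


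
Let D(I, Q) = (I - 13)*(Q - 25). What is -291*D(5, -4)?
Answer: -67512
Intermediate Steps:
D(I, Q) = (-25 + Q)*(-13 + I) (D(I, Q) = (-13 + I)*(-25 + Q) = (-25 + Q)*(-13 + I))
-291*D(5, -4) = -291*(325 - 25*5 - 13*(-4) + 5*(-4)) = -291*(325 - 125 + 52 - 20) = -291*232 = -67512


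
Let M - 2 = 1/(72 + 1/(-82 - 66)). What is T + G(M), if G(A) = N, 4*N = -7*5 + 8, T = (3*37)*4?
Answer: 1749/4 ≈ 437.25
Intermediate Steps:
T = 444 (T = 111*4 = 444)
N = -27/4 (N = (-7*5 + 8)/4 = (-35 + 8)/4 = (¼)*(-27) = -27/4 ≈ -6.7500)
M = 21458/10655 (M = 2 + 1/(72 + 1/(-82 - 66)) = 2 + 1/(72 + 1/(-148)) = 2 + 1/(72 - 1/148) = 2 + 1/(10655/148) = 2 + 148/10655 = 21458/10655 ≈ 2.0139)
G(A) = -27/4
T + G(M) = 444 - 27/4 = 1749/4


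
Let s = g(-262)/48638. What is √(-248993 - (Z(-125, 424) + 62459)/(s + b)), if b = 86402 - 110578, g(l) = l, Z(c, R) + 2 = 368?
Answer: 2*I*√34427311538025833349/23517451 ≈ 498.99*I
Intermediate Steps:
Z(c, R) = 366 (Z(c, R) = -2 + 368 = 366)
b = -24176
s = -131/24319 (s = -262/48638 = -262*1/48638 = -131/24319 ≈ -0.0053867)
√(-248993 - (Z(-125, 424) + 62459)/(s + b)) = √(-248993 - (366 + 62459)/(-131/24319 - 24176)) = √(-248993 - 62825/(-587936275/24319)) = √(-248993 - 62825*(-24319)/587936275) = √(-248993 - 1*(-61113647/23517451)) = √(-248993 + 61113647/23517451) = √(-5855619563196/23517451) = 2*I*√34427311538025833349/23517451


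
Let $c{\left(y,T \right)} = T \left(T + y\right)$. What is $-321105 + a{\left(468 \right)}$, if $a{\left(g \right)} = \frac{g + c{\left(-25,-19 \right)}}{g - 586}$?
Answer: $- \frac{18945847}{59} \approx -3.2112 \cdot 10^{5}$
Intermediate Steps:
$a{\left(g \right)} = \frac{836 + g}{-586 + g}$ ($a{\left(g \right)} = \frac{g - 19 \left(-19 - 25\right)}{g - 586} = \frac{g - -836}{-586 + g} = \frac{g + 836}{-586 + g} = \frac{836 + g}{-586 + g}$)
$-321105 + a{\left(468 \right)} = -321105 + \frac{836 + 468}{-586 + 468} = -321105 + \frac{1}{-118} \cdot 1304 = -321105 - \frac{652}{59} = - \frac{18945847}{59}$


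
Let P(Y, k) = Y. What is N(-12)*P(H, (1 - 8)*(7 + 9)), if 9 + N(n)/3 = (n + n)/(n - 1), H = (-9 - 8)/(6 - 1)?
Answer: 4743/65 ≈ 72.969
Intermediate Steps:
H = -17/5 ≈ -3.4000
N(n) = -27 + 6*n/(-1 + n) (N(n) = -27 + 3*((n + n)/(n - 1)) = -27 + 3*((2*n)/(-1 + n)) = -27 + 3*(2*n/(-1 + n)) = -27 + 6*n/(-1 + n))
N(-12)*P(H, (1 - 8)*(7 + 9)) = (3*(9 - 7*(-12))/(-1 - 12))*(-17/5) = (3*(9 + 84)/(-13))*(-17/5) = (3*(-1/13)*93)*(-17/5) = -279/13*(-17/5) = 4743/65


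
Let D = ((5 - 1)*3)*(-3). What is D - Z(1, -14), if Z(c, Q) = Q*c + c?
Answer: -23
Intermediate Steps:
Z(c, Q) = c + Q*c
D = -36 (D = (4*3)*(-3) = 12*(-3) = -36)
D - Z(1, -14) = -36 - (1 - 14) = -36 - (-13) = -36 - 1*(-13) = -36 + 13 = -23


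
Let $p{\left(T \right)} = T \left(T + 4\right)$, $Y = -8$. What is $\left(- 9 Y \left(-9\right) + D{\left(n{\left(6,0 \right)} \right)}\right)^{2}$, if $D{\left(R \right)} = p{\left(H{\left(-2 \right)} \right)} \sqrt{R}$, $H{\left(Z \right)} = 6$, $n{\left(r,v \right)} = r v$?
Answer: $419904$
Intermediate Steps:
$p{\left(T \right)} = T \left(4 + T\right)$
$D{\left(R \right)} = 60 \sqrt{R}$ ($D{\left(R \right)} = 6 \left(4 + 6\right) \sqrt{R} = 6 \cdot 10 \sqrt{R} = 60 \sqrt{R}$)
$\left(- 9 Y \left(-9\right) + D{\left(n{\left(6,0 \right)} \right)}\right)^{2} = \left(\left(-9\right) \left(-8\right) \left(-9\right) + 60 \sqrt{6 \cdot 0}\right)^{2} = \left(72 \left(-9\right) + 60 \sqrt{0}\right)^{2} = \left(-648 + 60 \cdot 0\right)^{2} = \left(-648 + 0\right)^{2} = \left(-648\right)^{2} = 419904$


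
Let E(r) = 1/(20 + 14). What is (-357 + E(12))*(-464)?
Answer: 2815784/17 ≈ 1.6563e+5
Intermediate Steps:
E(r) = 1/34
(-357 + E(12))*(-464) = (-357 + 1/34)*(-464) = -12137/34*(-464) = 2815784/17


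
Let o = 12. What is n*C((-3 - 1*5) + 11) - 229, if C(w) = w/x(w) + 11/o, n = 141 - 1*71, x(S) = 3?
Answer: -569/6 ≈ -94.833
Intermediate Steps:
n = 70 (n = 141 - 71 = 70)
C(w) = 11/12 + w/3 (C(w) = w/3 + 11/12 = 11/12 + w/3)
n*C((-3 - 1*5) + 11) - 229 = 70*(11/12 + ((-3 - 1*5) + 11)/3) - 229 = 70*(11/12 + ((-3 - 5) + 11)/3) - 229 = 70*(11/12 + (-8 + 11)/3) - 229 = 70*(11/12 + (⅓)*3) - 229 = 70*(11/12 + 1) - 229 = 70*(23/12) - 229 = 805/6 - 229 = -569/6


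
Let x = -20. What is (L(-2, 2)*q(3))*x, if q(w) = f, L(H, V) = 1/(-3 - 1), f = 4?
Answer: 20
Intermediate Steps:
L(H, V) = -¼ (L(H, V) = 1/(-4) = -¼)
q(w) = 4
(L(-2, 2)*q(3))*x = -¼*4*(-20) = -1*(-20) = 20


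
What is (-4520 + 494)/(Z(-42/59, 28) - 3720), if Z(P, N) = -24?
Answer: 671/624 ≈ 1.0753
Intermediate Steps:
(-4520 + 494)/(Z(-42/59, 28) - 3720) = (-4520 + 494)/(-24 - 3720) = -4026/(-3744) = -4026*(-1/3744) = 671/624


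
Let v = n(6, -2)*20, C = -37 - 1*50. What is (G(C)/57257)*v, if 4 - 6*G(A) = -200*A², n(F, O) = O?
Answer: -30276080/171771 ≈ -176.26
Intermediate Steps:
C = -87 (C = -37 - 50 = -87)
G(A) = ⅔ + 100*A²/3 (G(A) = ⅔ - (-100)*A²/3 = ⅔ + 100*A²/3)
v = -40 (v = -2*20 = -40)
(G(C)/57257)*v = ((⅔ + (100/3)*(-87)²)/57257)*(-40) = ((⅔ + (100/3)*7569)*(1/57257))*(-40) = ((⅔ + 252300)*(1/57257))*(-40) = ((756902/3)*(1/57257))*(-40) = (756902/171771)*(-40) = -30276080/171771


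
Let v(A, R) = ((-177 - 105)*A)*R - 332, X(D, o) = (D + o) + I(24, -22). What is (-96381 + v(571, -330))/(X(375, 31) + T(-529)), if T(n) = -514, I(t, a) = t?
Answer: -7577221/12 ≈ -6.3144e+5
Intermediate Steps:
X(D, o) = 24 + D + o (X(D, o) = (D + o) + 24 = 24 + D + o)
v(A, R) = -332 - 282*A*R (v(A, R) = (-282*A)*R - 332 = -282*A*R - 332 = -332 - 282*A*R)
(-96381 + v(571, -330))/(X(375, 31) + T(-529)) = (-96381 + (-332 - 282*571*(-330)))/((24 + 375 + 31) - 514) = (-96381 + (-332 + 53137260))/(430 - 514) = (-96381 + 53136928)/(-84) = 53040547*(-1/84) = -7577221/12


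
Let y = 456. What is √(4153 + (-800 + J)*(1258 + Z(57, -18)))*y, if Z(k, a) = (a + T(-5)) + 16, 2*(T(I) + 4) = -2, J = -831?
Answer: 912*I*√509057 ≈ 6.507e+5*I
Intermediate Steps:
T(I) = -5 (T(I) = -4 + (½)*(-2) = -4 - 1 = -5)
Z(k, a) = 11 + a (Z(k, a) = (a - 5) + 16 = (-5 + a) + 16 = 11 + a)
√(4153 + (-800 + J)*(1258 + Z(57, -18)))*y = √(4153 + (-800 - 831)*(1258 + (11 - 18)))*456 = √(4153 - 1631*(1258 - 7))*456 = √(4153 - 1631*1251)*456 = √(4153 - 2040381)*456 = √(-2036228)*456 = (2*I*√509057)*456 = 912*I*√509057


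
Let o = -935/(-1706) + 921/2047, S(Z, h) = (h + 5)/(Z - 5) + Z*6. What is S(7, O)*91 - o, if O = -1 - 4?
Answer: 13343634433/3492182 ≈ 3821.0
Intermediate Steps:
O = -5
S(Z, h) = 6*Z + (5 + h)/(-5 + Z) (S(Z, h) = (5 + h)/(-5 + Z) + 6*Z = 6*Z + (5 + h)/(-5 + Z))
o = 3485171/3492182 (o = -935*(-1/1706) + 921*(1/2047) = 935/1706 + 921/2047 = 3485171/3492182 ≈ 0.99799)
S(7, O)*91 - o = ((5 - 5 - 30*7 + 6*7**2)/(-5 + 7))*91 - 1*3485171/3492182 = ((5 - 5 - 210 + 6*49)/2)*91 - 3485171/3492182 = ((5 - 5 - 210 + 294)/2)*91 - 3485171/3492182 = ((1/2)*84)*91 - 3485171/3492182 = 42*91 - 3485171/3492182 = 3822 - 3485171/3492182 = 13343634433/3492182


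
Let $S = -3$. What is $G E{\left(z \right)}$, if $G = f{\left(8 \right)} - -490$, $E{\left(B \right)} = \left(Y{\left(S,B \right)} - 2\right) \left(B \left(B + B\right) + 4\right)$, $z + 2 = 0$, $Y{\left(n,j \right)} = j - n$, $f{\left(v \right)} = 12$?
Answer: $-6024$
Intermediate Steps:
$z = -2$ ($z = -2 + 0 = -2$)
$E{\left(B \right)} = \left(1 + B\right) \left(4 + 2 B^{2}\right)$ ($E{\left(B \right)} = \left(\left(B - -3\right) - 2\right) \left(B \left(B + B\right) + 4\right) = \left(\left(B + 3\right) - 2\right) \left(B 2 B + 4\right) = \left(\left(3 + B\right) - 2\right) \left(2 B^{2} + 4\right) = \left(1 + B\right) \left(4 + 2 B^{2}\right)$)
$G = 502$ ($G = 12 - -490 = 12 + 490 = 502$)
$G E{\left(z \right)} = 502 \left(4 + 2 \left(-2\right)^{2} + 2 \left(-2\right)^{3} + 4 \left(-2\right)\right) = 502 \left(4 + 2 \cdot 4 + 2 \left(-8\right) - 8\right) = 502 \left(4 + 8 - 16 - 8\right) = 502 \left(-12\right) = -6024$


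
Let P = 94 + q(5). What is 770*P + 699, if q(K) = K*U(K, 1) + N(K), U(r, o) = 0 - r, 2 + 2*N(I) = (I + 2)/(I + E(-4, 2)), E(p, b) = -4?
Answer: 55754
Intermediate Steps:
N(I) = -1 + (2 + I)/(2*(-4 + I)) (N(I) = -1 + ((I + 2)/(I - 4))/2 = -1 + ((2 + I)/(-4 + I))/2 = -1 + (2 + I)/(2*(-4 + I)))
U(r, o) = -r
q(K) = -K**2 + (10 - K)/(2*(-4 + K)) (q(K) = K*(-K) + (10 - K)/(2*(-4 + K)) = -K**2 + (10 - K)/(2*(-4 + K)))
P = 143/2 (P = 94 + (10 - 1*5 + 2*5**2*(4 - 1*5))/(2*(-4 + 5)) = 94 + (1/2)*(10 - 5 + 2*25*(4 - 5))/1 = 94 + (1/2)*1*(10 - 5 + 2*25*(-1)) = 94 + (1/2)*1*(10 - 5 - 50) = 94 + (1/2)*1*(-45) = 94 - 45/2 = 143/2 ≈ 71.500)
770*P + 699 = 770*(143/2) + 699 = 55055 + 699 = 55754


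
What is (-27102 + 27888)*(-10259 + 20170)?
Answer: 7790046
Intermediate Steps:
(-27102 + 27888)*(-10259 + 20170) = 786*9911 = 7790046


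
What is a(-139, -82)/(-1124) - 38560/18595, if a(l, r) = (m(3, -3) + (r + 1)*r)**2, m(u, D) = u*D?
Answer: -163632354679/4180156 ≈ -39145.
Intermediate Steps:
m(u, D) = D*u
a(l, r) = (-9 + r*(1 + r))**2 (a(l, r) = (-3*3 + (r + 1)*r)**2 = (-9 + (1 + r)*r)**2 = (-9 + r*(1 + r))**2)
a(-139, -82)/(-1124) - 38560/18595 = (-9 - 82 + (-82)**2)**2/(-1124) - 38560/18595 = (-9 - 82 + 6724)**2*(-1/1124) - 38560*1/18595 = 6633**2*(-1/1124) - 7712/3719 = 43996689*(-1/1124) - 7712/3719 = -43996689/1124 - 7712/3719 = -163632354679/4180156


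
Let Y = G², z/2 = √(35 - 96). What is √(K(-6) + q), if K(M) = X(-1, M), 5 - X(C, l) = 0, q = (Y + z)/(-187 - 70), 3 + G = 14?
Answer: √(299148 - 514*I*√61)/257 ≈ 2.1282 - 0.014279*I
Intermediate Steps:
G = 11 (G = -3 + 14 = 11)
z = 2*I*√61 (z = 2*√(35 - 96) = 2*√(-61) = 2*(I*√61) = 2*I*√61 ≈ 15.62*I)
Y = 121 (Y = 11² = 121)
q = -121/257 - 2*I*√61/257 (q = (121 + 2*I*√61)/(-187 - 70) = (121 + 2*I*√61)/(-257) = (121 + 2*I*√61)*(-1/257) = -121/257 - 2*I*√61/257 ≈ -0.47082 - 0.06078*I)
X(C, l) = 5 (X(C, l) = 5 - 1*0 = 5 + 0 = 5)
K(M) = 5
√(K(-6) + q) = √(5 + (-121/257 - 2*I*√61/257)) = √(1164/257 - 2*I*√61/257)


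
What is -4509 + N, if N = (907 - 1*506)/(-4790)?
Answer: -21598511/4790 ≈ -4509.1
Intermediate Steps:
N = -401/4790 (N = (907 - 506)*(-1/4790) = 401*(-1/4790) = -401/4790 ≈ -0.083716)
-4509 + N = -4509 - 401/4790 = -21598511/4790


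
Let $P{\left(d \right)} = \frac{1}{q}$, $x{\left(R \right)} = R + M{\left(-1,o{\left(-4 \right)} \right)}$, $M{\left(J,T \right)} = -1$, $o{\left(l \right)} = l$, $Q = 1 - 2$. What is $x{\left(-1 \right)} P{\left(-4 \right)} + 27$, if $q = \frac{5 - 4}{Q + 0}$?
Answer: $29$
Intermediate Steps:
$Q = -1$
$q = -1$ ($q = \frac{5 - 4}{-1 + 0} = 1 \frac{1}{-1} = 1 \left(-1\right) = -1$)
$x{\left(R \right)} = -1 + R$ ($x{\left(R \right)} = R - 1 = -1 + R$)
$P{\left(d \right)} = -1$ ($P{\left(d \right)} = \frac{1}{-1} = -1$)
$x{\left(-1 \right)} P{\left(-4 \right)} + 27 = \left(-1 - 1\right) \left(-1\right) + 27 = \left(-2\right) \left(-1\right) + 27 = 2 + 27 = 29$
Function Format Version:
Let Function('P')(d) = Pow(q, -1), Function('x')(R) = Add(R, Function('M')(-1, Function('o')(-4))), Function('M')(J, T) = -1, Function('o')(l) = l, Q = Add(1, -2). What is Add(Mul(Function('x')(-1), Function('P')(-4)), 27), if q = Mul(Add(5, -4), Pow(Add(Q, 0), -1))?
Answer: 29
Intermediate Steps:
Q = -1
q = -1 (q = Mul(Add(5, -4), Pow(Add(-1, 0), -1)) = Mul(1, Pow(-1, -1)) = Mul(1, -1) = -1)
Function('x')(R) = Add(-1, R) (Function('x')(R) = Add(R, -1) = Add(-1, R))
Function('P')(d) = -1 (Function('P')(d) = Pow(-1, -1) = -1)
Add(Mul(Function('x')(-1), Function('P')(-4)), 27) = Add(Mul(Add(-1, -1), -1), 27) = Add(Mul(-2, -1), 27) = Add(2, 27) = 29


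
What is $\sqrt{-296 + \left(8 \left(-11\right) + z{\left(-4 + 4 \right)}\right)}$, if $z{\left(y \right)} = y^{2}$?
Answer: $8 i \sqrt{6} \approx 19.596 i$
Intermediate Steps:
$\sqrt{-296 + \left(8 \left(-11\right) + z{\left(-4 + 4 \right)}\right)} = \sqrt{-296 + \left(8 \left(-11\right) + \left(-4 + 4\right)^{2}\right)} = \sqrt{-296 - \left(88 - 0^{2}\right)} = \sqrt{-296 + \left(-88 + 0\right)} = \sqrt{-296 - 88} = \sqrt{-384} = 8 i \sqrt{6}$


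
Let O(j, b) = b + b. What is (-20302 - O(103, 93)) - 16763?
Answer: -37251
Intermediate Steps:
O(j, b) = 2*b
(-20302 - O(103, 93)) - 16763 = (-20302 - 2*93) - 16763 = (-20302 - 1*186) - 16763 = (-20302 - 186) - 16763 = -20488 - 16763 = -37251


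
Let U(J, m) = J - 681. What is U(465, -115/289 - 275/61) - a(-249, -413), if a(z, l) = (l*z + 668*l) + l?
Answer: 173244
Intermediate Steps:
a(z, l) = 669*l + l*z (a(z, l) = (668*l + l*z) + l = 669*l + l*z)
U(J, m) = -681 + J
U(465, -115/289 - 275/61) - a(-249, -413) = (-681 + 465) - (-413)*(669 - 249) = -216 - (-413)*420 = -216 - 1*(-173460) = -216 + 173460 = 173244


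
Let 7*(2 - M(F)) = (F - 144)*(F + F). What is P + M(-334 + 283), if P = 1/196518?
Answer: -557998823/196518 ≈ -2839.4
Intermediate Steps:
M(F) = 2 - 2*F*(-144 + F)/7 (M(F) = 2 - (F - 144)*(F + F)/7 = 2 - (-144 + F)*2*F/7 = 2 - 2*F*(-144 + F)/7)
P = 1/196518 ≈ 5.0886e-6
P + M(-334 + 283) = 1/196518 + (2 - 2*(-334 + 283)**2/7 + 288*(-334 + 283)/7) = 1/196518 + (2 - 2/7*(-51)**2 + (288/7)*(-51)) = 1/196518 + (2 - 2/7*2601 - 14688/7) = 1/196518 + (2 - 5202/7 - 14688/7) = 1/196518 - 19876/7 = -557998823/196518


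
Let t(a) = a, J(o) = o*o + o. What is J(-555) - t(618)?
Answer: 306852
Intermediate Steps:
J(o) = o + o² (J(o) = o² + o = o + o²)
J(-555) - t(618) = -555*(1 - 555) - 1*618 = -555*(-554) - 618 = 307470 - 618 = 306852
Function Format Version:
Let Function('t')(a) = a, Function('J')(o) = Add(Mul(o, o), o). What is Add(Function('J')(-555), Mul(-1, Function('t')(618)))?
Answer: 306852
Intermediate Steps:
Function('J')(o) = Add(o, Pow(o, 2)) (Function('J')(o) = Add(Pow(o, 2), o) = Add(o, Pow(o, 2)))
Add(Function('J')(-555), Mul(-1, Function('t')(618))) = Add(Mul(-555, Add(1, -555)), Mul(-1, 618)) = Add(Mul(-555, -554), -618) = Add(307470, -618) = 306852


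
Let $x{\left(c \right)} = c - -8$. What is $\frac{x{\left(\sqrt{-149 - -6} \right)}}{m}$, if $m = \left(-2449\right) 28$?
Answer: $- \frac{2}{17143} - \frac{i \sqrt{143}}{68572} \approx -0.00011667 - 0.00017439 i$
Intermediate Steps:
$x{\left(c \right)} = 8 + c$ ($x{\left(c \right)} = c + 8 = 8 + c$)
$m = -68572$
$\frac{x{\left(\sqrt{-149 - -6} \right)}}{m} = \frac{8 + \sqrt{-149 - -6}}{-68572} = \left(8 + \sqrt{-149 + 6}\right) \left(- \frac{1}{68572}\right) = \left(8 + \sqrt{-143}\right) \left(- \frac{1}{68572}\right) = \left(8 + i \sqrt{143}\right) \left(- \frac{1}{68572}\right) = - \frac{2}{17143} - \frac{i \sqrt{143}}{68572}$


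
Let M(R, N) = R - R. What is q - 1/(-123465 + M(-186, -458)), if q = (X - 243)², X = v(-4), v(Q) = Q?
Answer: 7532476186/123465 ≈ 61009.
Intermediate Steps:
M(R, N) = 0
X = -4
q = 61009 (q = (-4 - 243)² = (-247)² = 61009)
q - 1/(-123465 + M(-186, -458)) = 61009 - 1/(-123465 + 0) = 61009 - 1/(-123465) = 61009 - 1*(-1/123465) = 61009 + 1/123465 = 7532476186/123465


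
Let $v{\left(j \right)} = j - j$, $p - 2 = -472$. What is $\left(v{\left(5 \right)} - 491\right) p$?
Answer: $230770$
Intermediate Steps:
$p = -470$ ($p = 2 - 472 = -470$)
$v{\left(j \right)} = 0$
$\left(v{\left(5 \right)} - 491\right) p = \left(0 - 491\right) \left(-470\right) = \left(-491\right) \left(-470\right) = 230770$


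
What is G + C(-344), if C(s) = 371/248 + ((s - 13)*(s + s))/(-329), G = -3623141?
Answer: -42240015883/11656 ≈ -3.6239e+6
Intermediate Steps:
C(s) = 371/248 - 2*s*(-13 + s)/329 (C(s) = 371*(1/248) + ((-13 + s)*(2*s))*(-1/329) = 371/248 + (2*s*(-13 + s))*(-1/329) = 371/248 - 2*s*(-13 + s)/329)
G + C(-344) = -3623141 + (371/248 - 2/329*(-344)² + (26/329)*(-344)) = -3623141 + (371/248 - 2/329*118336 - 8944/329) = -3623141 + (371/248 - 236672/329 - 8944/329) = -3623141 - 8684387/11656 = -42240015883/11656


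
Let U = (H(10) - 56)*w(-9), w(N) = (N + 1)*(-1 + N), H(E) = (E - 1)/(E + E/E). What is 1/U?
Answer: -11/48560 ≈ -0.00022652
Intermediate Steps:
H(E) = (-1 + E)/(1 + E) (H(E) = (-1 + E)/(E + 1) = (-1 + E)/(1 + E))
w(N) = (1 + N)*(-1 + N)
U = -48560/11 (U = ((-1 + 10)/(1 + 10) - 56)*(-1 + (-9)²) = (9/11 - 56)*(-1 + 81) = ((1/11)*9 - 56)*80 = (9/11 - 56)*80 = -607/11*80 = -48560/11 ≈ -4414.5)
1/U = 1/(-48560/11) = -11/48560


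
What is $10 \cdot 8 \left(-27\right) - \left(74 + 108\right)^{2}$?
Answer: $-35284$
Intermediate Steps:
$10 \cdot 8 \left(-27\right) - \left(74 + 108\right)^{2} = 80 \left(-27\right) - 182^{2} = -2160 - 33124 = -35284$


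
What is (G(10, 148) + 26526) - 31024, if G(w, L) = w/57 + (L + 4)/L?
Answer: -9483746/2109 ≈ -4496.8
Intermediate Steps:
G(w, L) = w/57 + (4 + L)/L (G(w, L) = w*(1/57) + (4 + L)/L = w/57 + (4 + L)/L)
(G(10, 148) + 26526) - 31024 = ((1 + 4/148 + (1/57)*10) + 26526) - 31024 = ((1 + 4*(1/148) + 10/57) + 26526) - 31024 = ((1 + 1/37 + 10/57) + 26526) - 31024 = (2536/2109 + 26526) - 31024 = 55945870/2109 - 31024 = -9483746/2109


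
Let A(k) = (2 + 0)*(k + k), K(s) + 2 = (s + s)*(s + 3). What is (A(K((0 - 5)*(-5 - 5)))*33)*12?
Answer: 8392032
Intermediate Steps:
K(s) = -2 + 2*s*(3 + s) (K(s) = -2 + (s + s)*(s + 3) = -2 + (2*s)*(3 + s) = -2 + 2*s*(3 + s))
A(k) = 4*k (A(k) = 2*(2*k) = 4*k)
(A(K((0 - 5)*(-5 - 5)))*33)*12 = ((4*(-2 + 2*((0 - 5)*(-5 - 5))² + 6*((0 - 5)*(-5 - 5))))*33)*12 = ((4*(-2 + 2*(-5*(-10))² + 6*(-5*(-10))))*33)*12 = ((4*(-2 + 2*50² + 6*50))*33)*12 = ((4*(-2 + 2*2500 + 300))*33)*12 = ((4*(-2 + 5000 + 300))*33)*12 = ((4*5298)*33)*12 = (21192*33)*12 = 699336*12 = 8392032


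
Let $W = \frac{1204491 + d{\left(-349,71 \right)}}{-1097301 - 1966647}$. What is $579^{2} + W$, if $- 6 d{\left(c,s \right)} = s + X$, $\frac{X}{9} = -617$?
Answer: $\frac{1540739679095}{4595922} \approx 3.3524 \cdot 10^{5}$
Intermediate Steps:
$X = -5553$ ($X = 9 \left(-617\right) = -5553$)
$d{\left(c,s \right)} = \frac{1851}{2} - \frac{s}{6}$ ($d{\left(c,s \right)} = - \frac{s - 5553}{6} = - \frac{-5553 + s}{6} = \frac{1851}{2} - \frac{s}{6}$)
$W = - \frac{1808107}{4595922}$ ($W = \frac{1204491 + \left(\frac{1851}{2} - \frac{71}{6}\right)}{-1097301 - 1966647} = \frac{1204491 + \left(\frac{1851}{2} - \frac{71}{6}\right)}{-3063948} = \left(1204491 + \frac{2741}{3}\right) \left(- \frac{1}{3063948}\right) = \frac{3616214}{3} \left(- \frac{1}{3063948}\right) = - \frac{1808107}{4595922} \approx -0.39342$)
$579^{2} + W = 579^{2} - \frac{1808107}{4595922} = 335241 - \frac{1808107}{4595922} = \frac{1540739679095}{4595922}$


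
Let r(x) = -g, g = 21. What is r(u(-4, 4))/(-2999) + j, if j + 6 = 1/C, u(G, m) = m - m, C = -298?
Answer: -5358953/893702 ≈ -5.9964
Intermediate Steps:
u(G, m) = 0
r(x) = -21 (r(x) = -1*21 = -21)
j = -1789/298 (j = -6 + 1/(-298) = -6 - 1/298 = -1789/298 ≈ -6.0034)
r(u(-4, 4))/(-2999) + j = -21/(-2999) - 1789/298 = -21*(-1/2999) - 1789/298 = 21/2999 - 1789/298 = -5358953/893702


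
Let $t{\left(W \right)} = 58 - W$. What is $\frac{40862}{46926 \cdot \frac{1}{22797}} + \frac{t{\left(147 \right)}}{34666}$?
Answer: $\frac{1794024997495}{90374262} \approx 19851.0$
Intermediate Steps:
$\frac{40862}{46926 \cdot \frac{1}{22797}} + \frac{t{\left(147 \right)}}{34666} = \frac{40862}{46926 \cdot \frac{1}{22797}} + \frac{58 - 147}{34666} = \frac{40862}{46926 \cdot \frac{1}{22797}} + \left(58 - 147\right) \frac{1}{34666} = \frac{40862}{\frac{5214}{2533}} - \frac{89}{34666} = 40862 \cdot \frac{2533}{5214} - \frac{89}{34666} = \frac{51751723}{2607} - \frac{89}{34666} = \frac{1794024997495}{90374262}$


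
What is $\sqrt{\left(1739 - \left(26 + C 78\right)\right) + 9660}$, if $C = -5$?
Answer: $3 \sqrt{1307} \approx 108.46$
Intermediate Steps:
$\sqrt{\left(1739 - \left(26 + C 78\right)\right) + 9660} = \sqrt{\left(1739 - \left(26 - 390\right)\right) + 9660} = \sqrt{\left(1739 - -364\right) + 9660} = \sqrt{\left(1739 + 364\right) + 9660} = \sqrt{2103 + 9660} = \sqrt{11763} = 3 \sqrt{1307}$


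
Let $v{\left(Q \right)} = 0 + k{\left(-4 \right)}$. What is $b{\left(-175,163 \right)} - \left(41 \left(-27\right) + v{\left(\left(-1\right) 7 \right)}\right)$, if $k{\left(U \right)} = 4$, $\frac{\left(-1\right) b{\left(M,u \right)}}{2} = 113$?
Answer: $877$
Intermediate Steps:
$b{\left(M,u \right)} = -226$ ($b{\left(M,u \right)} = \left(-2\right) 113 = -226$)
$v{\left(Q \right)} = 4$ ($v{\left(Q \right)} = 0 + 4 = 4$)
$b{\left(-175,163 \right)} - \left(41 \left(-27\right) + v{\left(\left(-1\right) 7 \right)}\right) = -226 - \left(41 \left(-27\right) + 4\right) = -226 - \left(-1107 + 4\right) = -226 - -1103 = -226 + 1103 = 877$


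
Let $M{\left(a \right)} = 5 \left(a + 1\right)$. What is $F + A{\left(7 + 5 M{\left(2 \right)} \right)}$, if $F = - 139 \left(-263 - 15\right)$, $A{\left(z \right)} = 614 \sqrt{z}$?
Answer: $38642 + 614 \sqrt{82} \approx 44202.0$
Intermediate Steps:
$M{\left(a \right)} = 5 + 5 a$ ($M{\left(a \right)} = 5 \left(1 + a\right) = 5 + 5 a$)
$F = 38642$ ($F = \left(-139\right) \left(-278\right) = 38642$)
$F + A{\left(7 + 5 M{\left(2 \right)} \right)} = 38642 + 614 \sqrt{7 + 5 \left(5 + 5 \cdot 2\right)} = 38642 + 614 \sqrt{7 + 5 \left(5 + 10\right)} = 38642 + 614 \sqrt{7 + 5 \cdot 15} = 38642 + 614 \sqrt{7 + 75} = 38642 + 614 \sqrt{82}$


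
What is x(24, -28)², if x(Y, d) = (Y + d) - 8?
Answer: 144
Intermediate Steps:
x(Y, d) = -8 + Y + d
x(24, -28)² = (-8 + 24 - 28)² = (-12)² = 144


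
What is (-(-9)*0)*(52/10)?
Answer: 0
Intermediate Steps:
(-(-9)*0)*(52/10) = (-3*0)*(52*(⅒)) = 0*(26/5) = 0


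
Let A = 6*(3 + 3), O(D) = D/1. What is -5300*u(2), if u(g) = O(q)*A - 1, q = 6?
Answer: -1139500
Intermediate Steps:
O(D) = D (O(D) = D*1 = D)
A = 36 (A = 6*6 = 36)
u(g) = 215 (u(g) = 6*36 - 1 = 216 - 1 = 215)
-5300*u(2) = -5300*215 = -1139500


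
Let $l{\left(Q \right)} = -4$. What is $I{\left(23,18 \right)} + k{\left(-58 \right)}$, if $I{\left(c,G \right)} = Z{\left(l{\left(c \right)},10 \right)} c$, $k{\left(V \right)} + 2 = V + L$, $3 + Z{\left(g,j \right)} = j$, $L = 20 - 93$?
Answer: $28$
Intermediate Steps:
$L = -73$
$Z{\left(g,j \right)} = -3 + j$
$k{\left(V \right)} = -75 + V$ ($k{\left(V \right)} = -2 + \left(V - 73\right) = -2 + \left(-73 + V\right) = -75 + V$)
$I{\left(c,G \right)} = 7 c$ ($I{\left(c,G \right)} = \left(-3 + 10\right) c = 7 c$)
$I{\left(23,18 \right)} + k{\left(-58 \right)} = 7 \cdot 23 - 133 = 161 - 133 = 28$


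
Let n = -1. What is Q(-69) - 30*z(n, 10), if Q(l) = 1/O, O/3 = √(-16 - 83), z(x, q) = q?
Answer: -300 - I*√11/99 ≈ -300.0 - 0.033501*I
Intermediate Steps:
O = 9*I*√11 (O = 3*√(-16 - 83) = 3*√(-99) = 3*(3*I*√11) = 9*I*√11 ≈ 29.85*I)
Q(l) = -I*√11/99 (Q(l) = 1/(9*I*√11) = -I*√11/99)
Q(-69) - 30*z(n, 10) = -I*√11/99 - 30*10 = -I*√11/99 - 1*300 = -I*√11/99 - 300 = -300 - I*√11/99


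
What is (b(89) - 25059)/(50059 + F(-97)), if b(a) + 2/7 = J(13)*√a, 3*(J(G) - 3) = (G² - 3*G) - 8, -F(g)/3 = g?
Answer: -35083/70490 + 131*√89/151050 ≈ -0.48952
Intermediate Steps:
F(g) = -3*g
J(G) = ⅓ - G + G²/3 (J(G) = 3 + ((G² - 3*G) - 8)/3 = 3 + (-8 + G² - 3*G)/3 = 3 + (-8/3 - G + G²/3) = ⅓ - G + G²/3)
b(a) = -2/7 + 131*√a/3 (b(a) = -2/7 + (⅓ - 1*13 + (⅓)*13²)*√a = -2/7 + (⅓ - 13 + (⅓)*169)*√a = -2/7 + (⅓ - 13 + 169/3)*√a = -2/7 + 131*√a/3)
(b(89) - 25059)/(50059 + F(-97)) = ((-2/7 + 131*√89/3) - 25059)/(50059 - 3*(-97)) = (-175415/7 + 131*√89/3)/(50059 + 291) = (-175415/7 + 131*√89/3)/50350 = (-175415/7 + 131*√89/3)*(1/50350) = -35083/70490 + 131*√89/151050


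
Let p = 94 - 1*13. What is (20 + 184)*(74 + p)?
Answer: 31620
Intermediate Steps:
p = 81 (p = 94 - 13 = 81)
(20 + 184)*(74 + p) = (20 + 184)*(74 + 81) = 204*155 = 31620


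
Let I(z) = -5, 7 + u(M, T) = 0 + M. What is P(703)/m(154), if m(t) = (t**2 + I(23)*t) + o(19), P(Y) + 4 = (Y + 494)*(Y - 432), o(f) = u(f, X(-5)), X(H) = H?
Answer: 324383/22958 ≈ 14.129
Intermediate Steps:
u(M, T) = -7 + M (u(M, T) = -7 + (0 + M) = -7 + M)
o(f) = -7 + f
P(Y) = -4 + (-432 + Y)*(494 + Y) (P(Y) = -4 + (Y + 494)*(Y - 432) = -4 + (494 + Y)*(-432 + Y) = -4 + (-432 + Y)*(494 + Y))
m(t) = 12 + t**2 - 5*t (m(t) = (t**2 - 5*t) + (-7 + 19) = (t**2 - 5*t) + 12 = 12 + t**2 - 5*t)
P(703)/m(154) = (-213412 + 703**2 + 62*703)/(12 + 154**2 - 5*154) = (-213412 + 494209 + 43586)/(12 + 23716 - 770) = 324383/22958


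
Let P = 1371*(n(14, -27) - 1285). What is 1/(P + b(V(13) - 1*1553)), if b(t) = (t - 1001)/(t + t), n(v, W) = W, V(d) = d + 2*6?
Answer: -3056/5496983583 ≈ -5.5594e-7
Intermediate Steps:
V(d) = 12 + d (V(d) = d + 12 = 12 + d)
b(t) = (-1001 + t)/(2*t) (b(t) = (-1001 + t)/((2*t)) = (-1001 + t)*(1/(2*t)) = (-1001 + t)/(2*t))
P = -1798752 (P = 1371*(-27 - 1285) = 1371*(-1312) = -1798752)
1/(P + b(V(13) - 1*1553)) = 1/(-1798752 + (-1001 + ((12 + 13) - 1*1553))/(2*((12 + 13) - 1*1553))) = 1/(-1798752 + (-1001 + (25 - 1553))/(2*(25 - 1553))) = 1/(-1798752 + (½)*(-1001 - 1528)/(-1528)) = 1/(-1798752 + (½)*(-1/1528)*(-2529)) = 1/(-1798752 + 2529/3056) = 1/(-5496983583/3056) = -3056/5496983583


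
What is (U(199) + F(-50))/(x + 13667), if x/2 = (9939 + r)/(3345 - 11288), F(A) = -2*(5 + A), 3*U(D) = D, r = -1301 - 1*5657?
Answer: 3725267/325653057 ≈ 0.011439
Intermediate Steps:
r = -6958 (r = -1301 - 5657 = -6958)
U(D) = D/3
F(A) = -10 - 2*A
x = -5962/7943 (x = 2*((9939 - 6958)/(3345 - 11288)) = 2*(2981/(-7943)) = 2*(2981*(-1/7943)) = 2*(-2981/7943) = -5962/7943 ≈ -0.75060)
(U(199) + F(-50))/(x + 13667) = ((⅓)*199 + (-10 - 2*(-50)))/(-5962/7943 + 13667) = (199/3 + (-10 + 100))/(108551019/7943) = (199/3 + 90)*(7943/108551019) = (469/3)*(7943/108551019) = 3725267/325653057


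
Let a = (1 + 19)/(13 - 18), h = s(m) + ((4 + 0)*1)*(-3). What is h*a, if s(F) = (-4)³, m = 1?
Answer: 304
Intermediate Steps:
s(F) = -64
h = -76 (h = -64 + ((4 + 0)*1)*(-3) = -64 + (4*1)*(-3) = -64 + 4*(-3) = -64 - 12 = -76)
a = -4 (a = 20/(-5) = 20*(-⅕) = -4)
h*a = -76*(-4) = 304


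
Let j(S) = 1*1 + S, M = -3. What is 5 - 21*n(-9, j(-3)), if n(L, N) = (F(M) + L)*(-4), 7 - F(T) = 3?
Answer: -415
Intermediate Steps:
F(T) = 4 (F(T) = 7 - 1*3 = 7 - 3 = 4)
j(S) = 1 + S
n(L, N) = -16 - 4*L (n(L, N) = (4 + L)*(-4) = -16 - 4*L)
5 - 21*n(-9, j(-3)) = 5 - 21*(-16 - 4*(-9)) = 5 - 21*(-16 + 36) = 5 - 21*20 = 5 - 420 = -415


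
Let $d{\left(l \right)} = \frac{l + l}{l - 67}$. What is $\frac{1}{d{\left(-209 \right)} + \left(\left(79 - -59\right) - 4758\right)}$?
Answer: $- \frac{138}{637351} \approx -0.00021652$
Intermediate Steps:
$d{\left(l \right)} = \frac{2 l}{-67 + l}$
$\frac{1}{d{\left(-209 \right)} + \left(\left(79 - -59\right) - 4758\right)} = \frac{1}{2 \left(-209\right) \frac{1}{-67 - 209} + \left(\left(79 - -59\right) - 4758\right)} = \frac{1}{2 \left(-209\right) \frac{1}{-276} + \left(\left(79 + 59\right) - 4758\right)} = \frac{1}{2 \left(-209\right) \left(- \frac{1}{276}\right) + \left(138 - 4758\right)} = \frac{1}{\frac{209}{138} - 4620} = \frac{1}{- \frac{637351}{138}} = - \frac{138}{637351}$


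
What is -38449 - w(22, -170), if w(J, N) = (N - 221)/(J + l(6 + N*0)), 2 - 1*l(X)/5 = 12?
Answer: -1076963/28 ≈ -38463.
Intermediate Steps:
l(X) = -50 (l(X) = 10 - 5*12 = 10 - 60 = -50)
w(J, N) = (-221 + N)/(-50 + J) (w(J, N) = (N - 221)/(J - 50) = (-221 + N)/(-50 + J))
-38449 - w(22, -170) = -38449 - (-221 - 170)/(-50 + 22) = -38449 - (-391)/(-28) = -38449 - (-1)*(-391)/28 = -38449 - 1*391/28 = -38449 - 391/28 = -1076963/28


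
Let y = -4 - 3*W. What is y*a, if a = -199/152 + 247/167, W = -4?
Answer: 4311/3173 ≈ 1.3587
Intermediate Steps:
y = 8 (y = -4 - 3*(-4) = -4 + 12 = 8)
a = 4311/25384 (a = -199*1/152 + 247*(1/167) = -199/152 + 247/167 = 4311/25384 ≈ 0.16983)
y*a = 8*(4311/25384) = 4311/3173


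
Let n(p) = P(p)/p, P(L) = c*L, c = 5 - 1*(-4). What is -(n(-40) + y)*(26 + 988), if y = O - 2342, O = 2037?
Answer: 300144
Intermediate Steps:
y = -305 (y = 2037 - 2342 = -305)
c = 9 (c = 5 + 4 = 9)
P(L) = 9*L
n(p) = 9 (n(p) = (9*p)/p = 9)
-(n(-40) + y)*(26 + 988) = -(9 - 305)*(26 + 988) = -(-296)*1014 = -1*(-300144) = 300144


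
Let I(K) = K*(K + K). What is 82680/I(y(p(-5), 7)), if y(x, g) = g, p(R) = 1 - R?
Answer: 41340/49 ≈ 843.67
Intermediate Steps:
I(K) = 2*K² (I(K) = K*(2*K) = 2*K²)
82680/I(y(p(-5), 7)) = 82680/((2*7²)) = 82680/((2*49)) = 82680/98 = 82680*(1/98) = 41340/49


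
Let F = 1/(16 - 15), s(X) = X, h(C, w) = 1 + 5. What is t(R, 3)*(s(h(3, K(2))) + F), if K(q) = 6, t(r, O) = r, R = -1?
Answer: -7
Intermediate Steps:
h(C, w) = 6
F = 1 (F = 1/1 = 1)
t(R, 3)*(s(h(3, K(2))) + F) = -(6 + 1) = -1*7 = -7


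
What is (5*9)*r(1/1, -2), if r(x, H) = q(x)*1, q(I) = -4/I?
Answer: -180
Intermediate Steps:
r(x, H) = -4/x (r(x, H) = -4/x*1 = -4/x)
(5*9)*r(1/1, -2) = (5*9)*(-4/(1/1)) = 45*(-4/1) = 45*(-4*1) = 45*(-4) = -180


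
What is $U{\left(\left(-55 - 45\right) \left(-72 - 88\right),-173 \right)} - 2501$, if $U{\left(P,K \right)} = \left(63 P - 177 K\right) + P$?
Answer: $1052120$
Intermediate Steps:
$U{\left(P,K \right)} = - 177 K + 64 P$ ($U{\left(P,K \right)} = \left(- 177 K + 63 P\right) + P = - 177 K + 64 P$)
$U{\left(\left(-55 - 45\right) \left(-72 - 88\right),-173 \right)} - 2501 = \left(\left(-177\right) \left(-173\right) + 64 \left(-55 - 45\right) \left(-72 - 88\right)\right) - 2501 = \left(30621 + 64 \left(\left(-100\right) \left(-160\right)\right)\right) - 2501 = \left(30621 + 64 \cdot 16000\right) - 2501 = \left(30621 + 1024000\right) - 2501 = 1054621 - 2501 = 1052120$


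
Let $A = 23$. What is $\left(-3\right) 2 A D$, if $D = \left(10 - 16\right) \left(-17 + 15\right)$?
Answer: $-1656$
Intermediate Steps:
$D = 12$ ($D = \left(-6\right) \left(-2\right) = 12$)
$\left(-3\right) 2 A D = \left(-3\right) 2 \cdot 23 \cdot 12 = \left(-6\right) 23 \cdot 12 = \left(-138\right) 12 = -1656$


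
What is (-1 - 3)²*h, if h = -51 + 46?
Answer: -80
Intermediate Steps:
h = -5
(-1 - 3)²*h = (-1 - 3)²*(-5) = (-4)²*(-5) = 16*(-5) = -80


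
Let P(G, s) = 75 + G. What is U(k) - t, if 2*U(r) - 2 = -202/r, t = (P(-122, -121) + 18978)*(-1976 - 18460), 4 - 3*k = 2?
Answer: 773747531/2 ≈ 3.8687e+8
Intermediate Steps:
k = ⅔ (k = 4/3 - ⅓*2 = 4/3 - ⅔ = ⅔ ≈ 0.66667)
t = -386873916 (t = ((75 - 122) + 18978)*(-1976 - 18460) = (-47 + 18978)*(-20436) = 18931*(-20436) = -386873916)
U(r) = 1 - 101/r (U(r) = 1 + (-202/r)/2 = 1 - 101/r)
U(k) - t = (-101 + ⅔)/(⅔) - 1*(-386873916) = (3/2)*(-301/3) + 386873916 = -301/2 + 386873916 = 773747531/2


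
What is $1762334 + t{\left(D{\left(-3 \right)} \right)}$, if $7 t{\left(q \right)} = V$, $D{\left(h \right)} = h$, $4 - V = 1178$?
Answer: $\frac{12335164}{7} \approx 1.7622 \cdot 10^{6}$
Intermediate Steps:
$V = -1174$ ($V = 4 - 1178 = -1174$)
$t{\left(q \right)} = - \frac{1174}{7}$ ($t{\left(q \right)} = \frac{1}{7} \left(-1174\right) = - \frac{1174}{7}$)
$1762334 + t{\left(D{\left(-3 \right)} \right)} = 1762334 - \frac{1174}{7} = \frac{12335164}{7}$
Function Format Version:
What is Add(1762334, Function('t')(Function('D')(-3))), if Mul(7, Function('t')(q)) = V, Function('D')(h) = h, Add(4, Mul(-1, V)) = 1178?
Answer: Rational(12335164, 7) ≈ 1.7622e+6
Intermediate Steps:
V = -1174 (V = Add(4, Mul(-1, 1178)) = Add(4, -1178) = -1174)
Function('t')(q) = Rational(-1174, 7) (Function('t')(q) = Mul(Rational(1, 7), -1174) = Rational(-1174, 7))
Add(1762334, Function('t')(Function('D')(-3))) = Add(1762334, Rational(-1174, 7)) = Rational(12335164, 7)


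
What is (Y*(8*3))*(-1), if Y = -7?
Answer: 168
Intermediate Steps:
(Y*(8*3))*(-1) = -56*3*(-1) = -7*24*(-1) = -168*(-1) = 168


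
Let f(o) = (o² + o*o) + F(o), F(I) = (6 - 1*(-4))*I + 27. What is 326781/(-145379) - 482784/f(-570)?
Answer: -7196797957/2401090747 ≈ -2.9973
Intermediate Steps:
F(I) = 27 + 10*I (F(I) = (6 + 4)*I + 27 = 10*I + 27 = 27 + 10*I)
f(o) = 27 + 2*o² + 10*o (f(o) = (o² + o*o) + (27 + 10*o) = (o² + o²) + (27 + 10*o) = 2*o² + (27 + 10*o) = 27 + 2*o² + 10*o)
326781/(-145379) - 482784/f(-570) = 326781/(-145379) - 482784/(27 + 2*(-570)² + 10*(-570)) = 326781*(-1/145379) - 482784/(27 + 2*324900 - 5700) = -25137/11183 - 482784/(27 + 649800 - 5700) = -25137/11183 - 482784/644127 = -25137/11183 - 482784*1/644127 = -25137/11183 - 160928/214709 = -7196797957/2401090747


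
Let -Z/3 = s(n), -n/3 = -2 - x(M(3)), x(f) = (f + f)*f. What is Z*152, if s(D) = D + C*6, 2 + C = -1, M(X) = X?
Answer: -19152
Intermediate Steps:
x(f) = 2*f**2 (x(f) = (2*f)*f = 2*f**2)
C = -3 (C = -2 - 1 = -3)
n = 60 (n = -3*(-2 - 2*3**2) = -3*(-2 - 2*9) = -3*(-2 - 1*18) = -3*(-2 - 18) = -3*(-20) = 60)
s(D) = -18 + D (s(D) = D - 3*6 = D - 18 = -18 + D)
Z = -126 (Z = -3*(-18 + 60) = -3*42 = -126)
Z*152 = -126*152 = -19152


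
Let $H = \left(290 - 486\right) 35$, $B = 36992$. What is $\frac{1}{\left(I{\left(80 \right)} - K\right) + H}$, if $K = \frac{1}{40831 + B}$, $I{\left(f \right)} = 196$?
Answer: $- \frac{77823}{518612473} \approx -0.00015006$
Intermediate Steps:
$K = \frac{1}{77823}$ ($K = \frac{1}{40831 + 36992} = \frac{1}{77823} \approx 1.285 \cdot 10^{-5}$)
$H = -6860$ ($H = \left(-196\right) 35 = -6860$)
$\frac{1}{\left(I{\left(80 \right)} - K\right) + H} = \frac{1}{\left(196 - \frac{1}{77823}\right) - 6860} = \frac{1}{\frac{15253307}{77823} - 6860} = \frac{1}{- \frac{518612473}{77823}} = - \frac{77823}{518612473}$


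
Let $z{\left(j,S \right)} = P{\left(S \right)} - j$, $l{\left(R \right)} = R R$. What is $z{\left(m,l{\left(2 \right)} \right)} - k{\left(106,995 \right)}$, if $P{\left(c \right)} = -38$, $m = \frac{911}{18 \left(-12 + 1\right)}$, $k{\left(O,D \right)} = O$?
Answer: $- \frac{27601}{198} \approx -139.4$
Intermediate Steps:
$l{\left(R \right)} = R^{2}$
$m = - \frac{911}{198}$ ($m = \frac{911}{18 \left(-11\right)} = \frac{911}{-198} = 911 \left(- \frac{1}{198}\right) = - \frac{911}{198} \approx -4.601$)
$z{\left(j,S \right)} = -38 - j$
$z{\left(m,l{\left(2 \right)} \right)} - k{\left(106,995 \right)} = \left(-38 - - \frac{911}{198}\right) - 106 = \left(-38 + \frac{911}{198}\right) - 106 = - \frac{6613}{198} - 106 = - \frac{27601}{198}$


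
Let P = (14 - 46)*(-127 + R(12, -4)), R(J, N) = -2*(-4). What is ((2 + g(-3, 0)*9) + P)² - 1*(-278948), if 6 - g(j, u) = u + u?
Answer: 15209444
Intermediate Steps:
g(j, u) = 6 - 2*u (g(j, u) = 6 - (u + u) = 6 - 2*u)
R(J, N) = 8
P = 3808 (P = (14 - 46)*(-127 + 8) = -32*(-119) = 3808)
((2 + g(-3, 0)*9) + P)² - 1*(-278948) = ((2 + (6 - 2*0)*9) + 3808)² - 1*(-278948) = ((2 + (6 + 0)*9) + 3808)² + 278948 = ((2 + 6*9) + 3808)² + 278948 = ((2 + 54) + 3808)² + 278948 = (56 + 3808)² + 278948 = 3864² + 278948 = 14930496 + 278948 = 15209444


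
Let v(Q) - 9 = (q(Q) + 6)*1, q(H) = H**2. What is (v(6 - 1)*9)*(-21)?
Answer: -7560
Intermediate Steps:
v(Q) = 15 + Q**2 (v(Q) = 9 + (Q**2 + 6)*1 = 9 + (6 + Q**2)*1 = 9 + (6 + Q**2) = 15 + Q**2)
(v(6 - 1)*9)*(-21) = ((15 + (6 - 1)**2)*9)*(-21) = ((15 + 5**2)*9)*(-21) = ((15 + 25)*9)*(-21) = (40*9)*(-21) = 360*(-21) = -7560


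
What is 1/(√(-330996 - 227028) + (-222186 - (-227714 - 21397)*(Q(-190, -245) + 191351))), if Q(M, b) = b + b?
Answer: 15848450795/753520177804608582083 - 2*I*√139506/2260560533413825746249 ≈ 2.1033e-11 - 3.3045e-19*I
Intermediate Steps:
Q(M, b) = 2*b
1/(√(-330996 - 227028) + (-222186 - (-227714 - 21397)*(Q(-190, -245) + 191351))) = 1/(√(-330996 - 227028) + (-222186 - (-227714 - 21397)*(2*(-245) + 191351))) = 1/(√(-558024) + (-222186 - (-249111)*(-490 + 191351))) = 1/(2*I*√139506 + (-222186 - (-249111)*190861)) = 1/(2*I*√139506 + (-222186 - 1*(-47545574571))) = 1/(2*I*√139506 + (-222186 + 47545574571)) = 1/(2*I*√139506 + 47545352385) = 1/(47545352385 + 2*I*√139506)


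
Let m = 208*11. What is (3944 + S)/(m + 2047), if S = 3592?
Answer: 2512/1445 ≈ 1.7384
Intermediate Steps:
m = 2288
(3944 + S)/(m + 2047) = (3944 + 3592)/(2288 + 2047) = 7536/4335 = 7536*(1/4335) = 2512/1445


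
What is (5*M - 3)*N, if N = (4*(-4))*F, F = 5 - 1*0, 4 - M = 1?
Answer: -960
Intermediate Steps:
M = 3 (M = 4 - 1*1 = 4 - 1 = 3)
F = 5 (F = 5 + 0 = 5)
N = -80 (N = (4*(-4))*5 = -16*5 = -80)
(5*M - 3)*N = (5*3 - 3)*(-80) = (15 - 3)*(-80) = 12*(-80) = -960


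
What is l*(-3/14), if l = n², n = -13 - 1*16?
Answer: -2523/14 ≈ -180.21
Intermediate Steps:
n = -29 (n = -13 - 16 = -29)
l = 841 (l = (-29)² = 841)
l*(-3/14) = 841*(-3/14) = -2523/14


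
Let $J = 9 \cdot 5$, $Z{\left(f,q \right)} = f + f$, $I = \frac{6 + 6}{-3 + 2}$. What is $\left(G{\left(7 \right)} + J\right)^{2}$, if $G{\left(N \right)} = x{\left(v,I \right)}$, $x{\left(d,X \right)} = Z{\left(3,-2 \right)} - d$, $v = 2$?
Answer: $2401$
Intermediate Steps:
$I = -12$ ($I = \frac{12}{-1} = 12 \left(-1\right) = -12$)
$Z{\left(f,q \right)} = 2 f$
$J = 45$
$x{\left(d,X \right)} = 6 - d$ ($x{\left(d,X \right)} = 2 \cdot 3 - d = 6 - d$)
$G{\left(N \right)} = 4$ ($G{\left(N \right)} = 6 - 2 = 4$)
$\left(G{\left(7 \right)} + J\right)^{2} = \left(4 + 45\right)^{2} = 49^{2} = 2401$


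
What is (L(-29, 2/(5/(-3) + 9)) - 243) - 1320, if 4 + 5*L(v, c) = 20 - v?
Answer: -1554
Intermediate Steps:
L(v, c) = 16/5 - v/5 (L(v, c) = -4/5 + (20 - v)/5 = -4/5 + (4 - v/5) = 16/5 - v/5)
(L(-29, 2/(5/(-3) + 9)) - 243) - 1320 = ((16/5 - 1/5*(-29)) - 243) - 1320 = ((16/5 + 29/5) - 243) - 1320 = (9 - 243) - 1320 = -234 - 1320 = -1554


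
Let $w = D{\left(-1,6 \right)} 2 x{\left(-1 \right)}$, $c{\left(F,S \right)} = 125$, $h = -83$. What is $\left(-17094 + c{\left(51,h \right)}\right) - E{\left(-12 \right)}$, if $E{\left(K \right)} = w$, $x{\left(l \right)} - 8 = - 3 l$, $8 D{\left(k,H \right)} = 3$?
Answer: $- \frac{67909}{4} \approx -16977.0$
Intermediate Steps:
$D{\left(k,H \right)} = \frac{3}{8}$ ($D{\left(k,H \right)} = \frac{1}{8} \cdot 3 = \frac{3}{8}$)
$x{\left(l \right)} = 8 - 3 l$
$w = \frac{33}{4}$ ($w = \frac{3}{8} \cdot 2 \left(8 - -3\right) = \frac{3 \left(8 + 3\right)}{4} = \frac{3}{4} \cdot 11 = \frac{33}{4} \approx 8.25$)
$E{\left(K \right)} = \frac{33}{4}$
$\left(-17094 + c{\left(51,h \right)}\right) - E{\left(-12 \right)} = \left(-17094 + 125\right) - \frac{33}{4} = -16969 - \frac{33}{4} = - \frac{67909}{4}$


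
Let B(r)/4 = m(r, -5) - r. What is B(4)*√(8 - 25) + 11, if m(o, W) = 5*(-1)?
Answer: 11 - 36*I*√17 ≈ 11.0 - 148.43*I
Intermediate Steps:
m(o, W) = -5
B(r) = -20 - 4*r (B(r) = 4*(-5 - r) = -20 - 4*r)
B(4)*√(8 - 25) + 11 = (-20 - 4*4)*√(8 - 25) + 11 = (-20 - 16)*√(-17) + 11 = -36*I*√17 + 11 = 11 - 36*I*√17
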